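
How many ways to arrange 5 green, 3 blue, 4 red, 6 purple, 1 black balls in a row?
19! / (5! × 3! × 4! × 6! × 1!) = 9777287520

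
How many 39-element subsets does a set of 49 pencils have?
C(49,39) = 49!/(39!×10!) = 8217822536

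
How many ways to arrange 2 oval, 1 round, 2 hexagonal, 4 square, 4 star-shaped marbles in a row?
13! / (2! × 1! × 2! × 4! × 4!) = 2702700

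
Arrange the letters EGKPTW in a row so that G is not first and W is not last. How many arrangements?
By inclusion-exclusion: 6! - 2×(6-1)! + (6-2)! = 720 - 240 + 24 = 504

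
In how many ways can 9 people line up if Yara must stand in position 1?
Fix one position: (9-1)! = 40320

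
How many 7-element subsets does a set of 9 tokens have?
C(9,7) = 9!/(7!×2!) = 36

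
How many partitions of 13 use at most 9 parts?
By conjugation, equals partitions of 13 into parts ≤ 9. Let r_j(i) = number of partitions of i into parts ≤ j, for i = 0..13. r_1(i) = 1 for all i; r_j(i) = r_{j-1}(i) + r_j(i-j). Rows j = 2..9: ≤2: 1 1 2 2 3 3 4 4 5 5 6 6 7 7; ≤3: 1 1 2 3 4 5 7 8 10 12 14 16 19 21; ≤4: 1 1 2 3 5 6 9 11 15 18 23 27 34 39; ≤5: 1 1 2 3 5 7 10 13 18 23 30 37 47 57; ≤6: 1 1 2 3 5 7 11 14 20 26 35 44 58 71; ≤7: 1 1 2 3 5 7 11 15 21 28 38 49 65 82; ≤8: 1 1 2 3 5 7 11 15 22 29 40 52 70 89; ≤9: 1 1 2 3 5 7 11 15 22 30 41 54 73 94. r_9(13) = 94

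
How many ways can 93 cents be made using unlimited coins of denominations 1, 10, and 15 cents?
Coefficient of x^93 in 1/(1-x^1) · 1/(1-x^10) · 1/(1-x^15). Case on j = number of 15-cent coins (j = 0..6); remainder r = 93 - 15j is made from {1,10} in ⌊r/10⌋+1 ways. r = 93, 78, 63, 48, 33, 18, 3 → 10 + 8 + 7 + 5 + 4 + 2 + 1 = 37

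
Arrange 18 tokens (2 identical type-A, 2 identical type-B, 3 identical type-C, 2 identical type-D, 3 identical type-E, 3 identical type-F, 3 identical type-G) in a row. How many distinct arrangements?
18! / (2! × 2! × 3! × 2! × 3! × 3! × 3!) = 617512896000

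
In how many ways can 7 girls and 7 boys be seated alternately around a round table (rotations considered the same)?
Fix one of the girls: (7-1)! ways for the remaining girls, × 7! ways for the boys = 720 × 5040 = 3628800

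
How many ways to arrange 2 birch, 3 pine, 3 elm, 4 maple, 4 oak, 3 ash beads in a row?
19! / (2! × 3! × 3! × 4! × 4! × 3!) = 488864376000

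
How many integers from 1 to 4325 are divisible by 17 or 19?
⌊4325/17⌋ + ⌊4325/19⌋ - ⌊4325/323⌋ = 254 + 227 - 13 = 468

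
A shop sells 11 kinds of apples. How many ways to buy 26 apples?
C(26+11-1, 11-1) = C(36, 10) = 254186856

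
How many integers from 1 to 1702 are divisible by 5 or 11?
⌊1702/5⌋ + ⌊1702/11⌋ - ⌊1702/55⌋ = 340 + 154 - 30 = 464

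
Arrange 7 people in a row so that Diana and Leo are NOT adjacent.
Total - adjacent = 7! - (7-1)!×2 = 5040 - 1440 = 3600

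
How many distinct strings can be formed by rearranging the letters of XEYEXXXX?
8! / (2! × 5! × 1!) = 168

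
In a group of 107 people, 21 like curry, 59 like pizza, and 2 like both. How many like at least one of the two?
|A∪B| = |A| + |B| - |A∩B| = 21 + 59 - 2 = 78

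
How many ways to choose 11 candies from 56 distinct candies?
C(56,11) = 56!/(11!×45!) = 148902215280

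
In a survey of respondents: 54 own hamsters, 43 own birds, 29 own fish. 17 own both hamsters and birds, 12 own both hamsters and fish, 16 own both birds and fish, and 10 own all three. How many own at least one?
|A∪B∪C| = 54+43+29-17-12-16+10 = 91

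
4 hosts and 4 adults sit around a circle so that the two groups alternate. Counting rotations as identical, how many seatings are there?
Fix one of the hosts: (4-1)! ways for the remaining hosts, × 4! ways for the adults = 6 × 24 = 144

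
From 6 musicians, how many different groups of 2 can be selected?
C(6,2) = 6!/(2!×4!) = 15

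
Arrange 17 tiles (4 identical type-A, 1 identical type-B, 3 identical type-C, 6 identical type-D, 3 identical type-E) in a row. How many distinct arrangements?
17! / (4! × 1! × 3! × 6! × 3!) = 571771200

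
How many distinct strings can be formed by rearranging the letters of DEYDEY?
6! / (2! × 2! × 2!) = 90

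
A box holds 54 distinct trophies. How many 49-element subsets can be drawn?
C(54,49) = 54!/(49!×5!) = 3162510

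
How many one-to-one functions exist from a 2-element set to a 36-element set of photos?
P(36,2) = 36!/(36-2)! = 1260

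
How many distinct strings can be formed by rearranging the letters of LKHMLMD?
7! / (2! × 1! × 1! × 1! × 2!) = 1260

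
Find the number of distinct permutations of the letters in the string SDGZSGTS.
8! / (1! × 1! × 3! × 2! × 1!) = 3360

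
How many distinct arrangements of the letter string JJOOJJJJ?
8! / (2! × 6!) = 28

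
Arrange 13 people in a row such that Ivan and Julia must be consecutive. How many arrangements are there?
Treat the 2 as one block: (13-2+1)! × 2! = 479001600 × 2 = 958003200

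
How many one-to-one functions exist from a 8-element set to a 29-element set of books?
P(29,8) = 29!/(29-8)! = 173059286400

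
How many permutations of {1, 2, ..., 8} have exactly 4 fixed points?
Choose the 4 fixed points C(8,4) = 70, derange the rest: !4 = Σ_{j=0}^{4} (-1)^j·4!/j! = 24 - 24 + 12 - 4 + 1 = 9. Product = 70 × 9 = 630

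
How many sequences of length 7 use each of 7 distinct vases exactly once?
7! = 5040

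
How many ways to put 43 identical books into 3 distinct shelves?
C(43+3-1, 3-1) = C(45, 2) = 990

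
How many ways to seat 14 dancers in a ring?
Circular: fix one position, arrange the rest. (14-1)! = 6227020800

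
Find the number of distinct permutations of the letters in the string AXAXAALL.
8! / (2! × 4! × 2!) = 420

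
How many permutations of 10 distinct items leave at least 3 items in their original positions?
Exactly j fixed points: C(10,j)·!(10-j); sum over j ≥ 3 (derangement numbers via !m = (m-1)·(!(m-1) + !(m-2)): !0..!7 = 1, 0, 1, 2, 9, 44, 265, 1854). Σ_{j=3}^{10} C(10,j)·!(10-j) = C(10,3)·!7 + C(10,4)·!6 + C(10,5)·!5 + C(10,6)·!4 + C(10,7)·!3 + C(10,8)·!2 + C(10,9)·!1 + C(10,10)·!0 = 120·1854 + 210·265 + 252·44 + 210·9 + 120·2 + 45·1 + 10·0 + 1·1 = 291394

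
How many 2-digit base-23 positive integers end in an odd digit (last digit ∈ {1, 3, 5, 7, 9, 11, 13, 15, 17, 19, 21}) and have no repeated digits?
Last∈{1,3,5,7,9,11,13,15,17,19,21}. Last=0: 0. Last nonzero: 11×21×P(21,0) = 231. Total = 231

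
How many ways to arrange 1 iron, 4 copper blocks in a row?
5! / (1! × 4!) = 5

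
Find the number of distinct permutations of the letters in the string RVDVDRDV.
8! / (3! × 3! × 2!) = 560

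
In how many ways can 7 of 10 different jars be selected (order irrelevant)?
C(10,7) = 10!/(7!×3!) = 120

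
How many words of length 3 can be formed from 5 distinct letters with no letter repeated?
P(5,3) = 5!/(5-3)! = 60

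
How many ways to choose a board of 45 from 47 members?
C(47,45) = 47!/(45!×2!) = 1081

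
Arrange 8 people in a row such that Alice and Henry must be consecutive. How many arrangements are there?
Treat the 2 as one block: (8-2+1)! × 2! = 5040 × 2 = 10080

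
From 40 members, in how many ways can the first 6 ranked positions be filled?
P(40,6) = 40!/(40-6)! = 2763633600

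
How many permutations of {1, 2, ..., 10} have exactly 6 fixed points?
Choose the 6 fixed points C(10,6) = 210, derange the rest: !4 = Σ_{j=0}^{4} (-1)^j·4!/j! = 24 - 24 + 12 - 4 + 1 = 9. Product = 210 × 9 = 1890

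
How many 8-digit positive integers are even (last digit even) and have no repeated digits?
Last∈{0,2,4,6,8}. Last=0: 181440. Last nonzero: 4×8×P(8,6) = 645120. Total = 826560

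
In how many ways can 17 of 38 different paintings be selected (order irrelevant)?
C(38,17) = 38!/(17!×21!) = 28781143380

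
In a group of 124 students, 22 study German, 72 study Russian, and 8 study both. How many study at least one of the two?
|A∪B| = |A| + |B| - |A∩B| = 22 + 72 - 8 = 86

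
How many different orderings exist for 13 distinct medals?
13! = 6227020800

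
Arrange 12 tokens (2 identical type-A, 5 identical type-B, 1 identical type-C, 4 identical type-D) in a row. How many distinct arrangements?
12! / (2! × 5! × 1! × 4!) = 83160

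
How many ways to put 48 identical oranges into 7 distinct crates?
C(48+7-1, 7-1) = C(54, 6) = 25827165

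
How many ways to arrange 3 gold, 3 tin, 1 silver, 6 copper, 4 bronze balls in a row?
17! / (3! × 3! × 1! × 6! × 4!) = 571771200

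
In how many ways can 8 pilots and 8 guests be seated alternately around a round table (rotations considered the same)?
Fix one of the pilots: (8-1)! ways for the remaining pilots, × 8! ways for the guests = 5040 × 40320 = 203212800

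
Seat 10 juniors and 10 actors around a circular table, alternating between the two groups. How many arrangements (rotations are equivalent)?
Fix one of the juniors: (10-1)! ways for the remaining juniors, × 10! ways for the actors = 362880 × 3628800 = 1316818944000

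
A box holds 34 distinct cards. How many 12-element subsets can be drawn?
C(34,12) = 34!/(12!×22!) = 548354040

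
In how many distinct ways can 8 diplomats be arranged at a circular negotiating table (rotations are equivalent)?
Circular: fix one position, arrange the rest. (8-1)! = 5040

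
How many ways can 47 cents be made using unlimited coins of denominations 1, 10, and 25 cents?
Coefficient of x^47 in 1/(1-x^1) · 1/(1-x^10) · 1/(1-x^25). Case on j = number of 25-cent coins (j = 0..1); remainder r = 47 - 25j is made from {1,10} in ⌊r/10⌋+1 ways. r = 47, 22 → 5 + 3 = 8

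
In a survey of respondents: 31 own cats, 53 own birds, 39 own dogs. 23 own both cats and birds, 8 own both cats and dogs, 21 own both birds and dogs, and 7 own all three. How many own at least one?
|A∪B∪C| = 31+53+39-23-8-21+7 = 78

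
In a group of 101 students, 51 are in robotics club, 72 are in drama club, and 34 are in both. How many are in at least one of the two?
|A∪B| = |A| + |B| - |A∩B| = 51 + 72 - 34 = 89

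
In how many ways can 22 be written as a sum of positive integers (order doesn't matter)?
Pentagonal recurrence p(n) = p(n-1) + p(n-2) - p(n-5) - p(n-7) + p(n-12) + p(n-15) - ... gives p(0..21) = 1, 1, 2, 3, 5, 7, 11, 15, 22, 30, 42, 56, 77, 101, 135, 176, 231, 297, 385, 490, 627, 792. p(22) = p(21) + p(20) - p(17) - p(15) + p(10) + p(7) - p(0) = 792 + 627 - 297 - 176 + 42 + 15 - 1 = 1002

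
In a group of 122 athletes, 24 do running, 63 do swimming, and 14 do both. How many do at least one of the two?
|A∪B| = |A| + |B| - |A∩B| = 24 + 63 - 14 = 73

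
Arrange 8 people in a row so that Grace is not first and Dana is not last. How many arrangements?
By inclusion-exclusion: 8! - 2×(8-1)! + (8-2)! = 40320 - 10080 + 720 = 30960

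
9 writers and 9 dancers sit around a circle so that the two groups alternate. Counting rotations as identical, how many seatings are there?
Fix one of the writers: (9-1)! ways for the remaining writers, × 9! ways for the dancers = 40320 × 362880 = 14631321600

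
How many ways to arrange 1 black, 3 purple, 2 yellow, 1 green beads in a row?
7! / (1! × 3! × 2! × 1!) = 420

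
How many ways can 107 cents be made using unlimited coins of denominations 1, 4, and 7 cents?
Coefficient of x^107 in 1/(1-x^1) · 1/(1-x^4) · 1/(1-x^7). Case on j = number of 7-cent coins (j = 0..15); remainder r = 107 - 7j is made from {1,4} in ⌊r/4⌋+1 ways. r = 107, 100, 93, 86, 79, 72, 65, 58, 51, 44, 37, 30, 23, 16, 9, 2 → 27 + 26 + 24 + 22 + 20 + 19 + 17 + 15 + 13 + 12 + 10 + 8 + 6 + 5 + 3 + 1 = 228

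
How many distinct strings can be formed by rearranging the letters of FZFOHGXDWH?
10! / (1! × 1! × 2! × 2! × 1! × 1! × 1! × 1!) = 907200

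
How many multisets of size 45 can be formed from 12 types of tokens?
C(45+12-1, 12-1) = C(56, 11) = 148902215280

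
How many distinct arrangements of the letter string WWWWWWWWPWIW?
12! / (1! × 1! × 10!) = 132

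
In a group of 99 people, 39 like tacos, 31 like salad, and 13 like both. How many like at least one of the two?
|A∪B| = |A| + |B| - |A∩B| = 39 + 31 - 13 = 57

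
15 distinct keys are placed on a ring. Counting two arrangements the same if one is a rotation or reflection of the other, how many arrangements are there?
(15-1)!/2 = 87178291200/2 = 43589145600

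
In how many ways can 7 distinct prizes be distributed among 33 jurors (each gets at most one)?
P(33,7) = 33!/(33-7)! = 21531121920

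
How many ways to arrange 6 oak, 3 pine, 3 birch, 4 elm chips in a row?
16! / (6! × 3! × 3! × 4!) = 33633600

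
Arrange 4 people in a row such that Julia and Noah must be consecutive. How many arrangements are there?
Treat the 2 as one block: (4-2+1)! × 2! = 6 × 2 = 12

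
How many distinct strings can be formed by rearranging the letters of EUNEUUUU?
8! / (2! × 5! × 1!) = 168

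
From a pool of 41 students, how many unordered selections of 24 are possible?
C(41,24) = 41!/(24!×17!) = 151584480450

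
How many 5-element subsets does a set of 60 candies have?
C(60,5) = 60!/(5!×55!) = 5461512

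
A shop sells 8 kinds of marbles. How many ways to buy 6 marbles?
C(6+8-1, 8-1) = C(13, 7) = 1716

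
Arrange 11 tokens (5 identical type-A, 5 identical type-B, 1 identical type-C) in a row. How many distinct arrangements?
11! / (5! × 5! × 1!) = 2772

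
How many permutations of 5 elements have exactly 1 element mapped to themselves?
Choose the 1 fixed point C(5,1) = 5, derange the rest: !4 = Σ_{j=0}^{4} (-1)^j·4!/j! = 24 - 24 + 12 - 4 + 1 = 9. Product = 5 × 9 = 45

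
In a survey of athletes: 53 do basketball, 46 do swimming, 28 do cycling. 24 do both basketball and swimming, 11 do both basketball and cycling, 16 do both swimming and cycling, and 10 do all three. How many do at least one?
|A∪B∪C| = 53+46+28-24-11-16+10 = 86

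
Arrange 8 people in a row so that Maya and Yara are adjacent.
Treat as block: (8-1)! × 2! = 5040 × 2 = 10080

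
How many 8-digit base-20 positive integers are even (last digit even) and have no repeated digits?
Last∈{0,2,4,6,8,10,12,14,16,18}. Last=0: 253955520. Last nonzero: 9×18×P(18,6) = 2165304960. Total = 2419260480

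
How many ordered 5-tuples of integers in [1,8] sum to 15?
Coefficient of x^15 in (x + x² + ... + x^8)^5. By inclusion-exclusion on dice exceeding 8: Σ_j (-1)^j C(5,j)·C(15-1-8j, 4) = C(5,0)·C(14,4) - C(5,1)·C(6,4) = 1·1001 - 5·15 = 926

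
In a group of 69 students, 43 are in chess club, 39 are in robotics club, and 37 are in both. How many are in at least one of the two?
|A∪B| = |A| + |B| - |A∩B| = 43 + 39 - 37 = 45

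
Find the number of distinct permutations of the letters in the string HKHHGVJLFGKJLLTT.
16! / (1! × 3! × 2! × 2! × 1! × 2! × 2! × 3!) = 36324288000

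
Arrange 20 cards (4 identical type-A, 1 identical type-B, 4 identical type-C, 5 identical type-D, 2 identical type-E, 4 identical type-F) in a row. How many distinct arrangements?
20! / (4! × 1! × 4! × 5! × 2! × 4!) = 733296564000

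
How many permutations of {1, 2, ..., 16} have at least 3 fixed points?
Exactly j fixed points: C(16,j)·!(16-j); sum over j ≥ 3 (derangement numbers via !m = (m-1)·(!(m-1) + !(m-2)): !0..!13 = 1, 0, 1, 2, 9, 44, 265, 1854, 14833, 133496, 1334961, 14684570, 176214841, 2290792932). Σ_{j=3}^{16} C(16,j)·!(16-j) = C(16,3)·!13 + C(16,4)·!12 + C(16,5)·!11 + C(16,6)·!10 + C(16,7)·!9 + C(16,8)·!8 + C(16,9)·!7 + C(16,10)·!6 + C(16,11)·!5 + C(16,12)·!4 + C(16,13)·!3 + C(16,14)·!2 + C(16,15)·!1 + C(16,16)·!0 = 560·2290792932 + 1820·176214841 + 4368·14684570 + 8008·1334961 + 11440·133496 + 12870·14833 + 11440·1854 + 8008·265 + 4368·44 + 1820·9 + 560·2 + 120·1 + 16·0 + 1·1 = 1680129258631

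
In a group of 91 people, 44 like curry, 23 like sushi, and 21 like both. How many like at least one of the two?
|A∪B| = |A| + |B| - |A∩B| = 44 + 23 - 21 = 46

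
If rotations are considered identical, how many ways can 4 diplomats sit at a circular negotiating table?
Circular: fix one position, arrange the rest. (4-1)! = 6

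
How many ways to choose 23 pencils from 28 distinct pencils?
C(28,23) = 28!/(23!×5!) = 98280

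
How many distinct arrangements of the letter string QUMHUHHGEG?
10! / (2! × 2! × 1! × 1! × 1! × 3!) = 151200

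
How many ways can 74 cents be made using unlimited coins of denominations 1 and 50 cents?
Coefficient of x^74 in 1/(1-x^1) · 1/(1-x^50). Use j coins of 50 for j = 0..⌊74/50⌋ = 1, the rest in 1s: 1 + 1 = 2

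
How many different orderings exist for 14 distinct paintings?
14! = 87178291200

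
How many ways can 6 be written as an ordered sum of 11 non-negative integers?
C(6+11-1, 11-1) = C(16, 10) = 8008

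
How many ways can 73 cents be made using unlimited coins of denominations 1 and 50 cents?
Coefficient of x^73 in 1/(1-x^1) · 1/(1-x^50). Use j coins of 50 for j = 0..⌊73/50⌋ = 1, the rest in 1s: 1 + 1 = 2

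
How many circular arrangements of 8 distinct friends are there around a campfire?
Circular: fix one position, arrange the rest. (8-1)! = 5040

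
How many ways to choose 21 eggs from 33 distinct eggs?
C(33,21) = 33!/(21!×12!) = 354817320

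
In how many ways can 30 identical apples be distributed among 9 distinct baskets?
C(30+9-1, 9-1) = C(38, 8) = 48903492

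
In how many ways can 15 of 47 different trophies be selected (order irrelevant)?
C(47,15) = 47!/(15!×32!) = 751616304549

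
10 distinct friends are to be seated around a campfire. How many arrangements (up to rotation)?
Circular: fix one position, arrange the rest. (10-1)! = 362880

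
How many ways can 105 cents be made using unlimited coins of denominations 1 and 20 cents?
Coefficient of x^105 in 1/(1-x^1) · 1/(1-x^20). Use j coins of 20 for j = 0..⌊105/20⌋ = 5, the rest in 1s: 5 + 1 = 6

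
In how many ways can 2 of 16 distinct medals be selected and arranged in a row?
P(16,2) = 16!/(16-2)! = 240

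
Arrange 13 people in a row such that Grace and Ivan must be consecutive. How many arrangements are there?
Treat the 2 as one block: (13-2+1)! × 2! = 479001600 × 2 = 958003200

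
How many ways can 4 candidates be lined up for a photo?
4! = 24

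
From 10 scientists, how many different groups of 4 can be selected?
C(10,4) = 10!/(4!×6!) = 210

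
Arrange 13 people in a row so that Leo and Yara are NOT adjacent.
Total - adjacent = 13! - (13-1)!×2 = 6227020800 - 958003200 = 5269017600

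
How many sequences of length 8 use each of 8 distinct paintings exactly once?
8! = 40320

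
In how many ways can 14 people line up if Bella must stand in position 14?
Fix one position: (14-1)! = 6227020800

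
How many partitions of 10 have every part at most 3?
Let r_j(i) = number of partitions of i into parts ≤ j, for i = 0..10. r_1(i) = 1 for all i; r_j(i) = r_{j-1}(i) + r_j(i-j). Rows j = 2..3: ≤2: 1 1 2 2 3 3 4 4 5 5 6; ≤3: 1 1 2 3 4 5 7 8 10 12 14. r_3(10) = 14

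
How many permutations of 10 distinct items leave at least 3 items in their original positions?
Exactly j fixed points: C(10,j)·!(10-j); sum over j ≥ 3 (derangement numbers via !m = (m-1)·(!(m-1) + !(m-2)): !0..!7 = 1, 0, 1, 2, 9, 44, 265, 1854). Σ_{j=3}^{10} C(10,j)·!(10-j) = C(10,3)·!7 + C(10,4)·!6 + C(10,5)·!5 + C(10,6)·!4 + C(10,7)·!3 + C(10,8)·!2 + C(10,9)·!1 + C(10,10)·!0 = 120·1854 + 210·265 + 252·44 + 210·9 + 120·2 + 45·1 + 10·0 + 1·1 = 291394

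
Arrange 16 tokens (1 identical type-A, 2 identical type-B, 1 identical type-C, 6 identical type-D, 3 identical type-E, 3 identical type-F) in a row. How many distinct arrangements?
16! / (1! × 2! × 1! × 6! × 3! × 3!) = 403603200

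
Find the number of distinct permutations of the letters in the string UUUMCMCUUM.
10! / (5! × 2! × 3!) = 2520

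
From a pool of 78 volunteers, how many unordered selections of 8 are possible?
C(78,8) = 78!/(8!×70!) = 23446881315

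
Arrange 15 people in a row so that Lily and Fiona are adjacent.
Treat as block: (15-1)! × 2! = 87178291200 × 2 = 174356582400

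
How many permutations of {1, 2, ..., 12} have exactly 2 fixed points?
Choose the 2 fixed points C(12,2) = 66, derange the rest: !10 = Σ_{j=0}^{10} (-1)^j·10!/j! = 3628800 - 3628800 + 1814400 - 604800 + 151200 - 30240 + 5040 - 720 + 90 - 10 + 1 = 1334961. Product = 66 × 1334961 = 88107426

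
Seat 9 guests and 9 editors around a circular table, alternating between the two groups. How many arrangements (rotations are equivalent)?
Fix one of the guests: (9-1)! ways for the remaining guests, × 9! ways for the editors = 40320 × 362880 = 14631321600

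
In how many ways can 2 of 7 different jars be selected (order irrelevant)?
C(7,2) = 7!/(2!×5!) = 21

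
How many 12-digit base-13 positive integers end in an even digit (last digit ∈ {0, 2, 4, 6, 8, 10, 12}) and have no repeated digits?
Last∈{0,2,4,6,8,10,12}. Last=0: 479001600. Last nonzero: 6×11×P(11,10) = 2634508800. Total = 3113510400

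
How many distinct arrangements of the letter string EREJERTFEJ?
10! / (1! × 4! × 2! × 2! × 1!) = 37800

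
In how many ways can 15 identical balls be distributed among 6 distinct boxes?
C(15+6-1, 6-1) = C(20, 5) = 15504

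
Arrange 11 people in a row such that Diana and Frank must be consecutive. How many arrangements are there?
Treat the 2 as one block: (11-2+1)! × 2! = 3628800 × 2 = 7257600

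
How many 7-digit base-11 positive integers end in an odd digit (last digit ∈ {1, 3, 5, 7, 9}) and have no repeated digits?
Last∈{1,3,5,7,9}. Last=0: 0. Last nonzero: 5×9×P(9,5) = 680400. Total = 680400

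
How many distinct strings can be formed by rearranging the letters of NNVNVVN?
7! / (4! × 3!) = 35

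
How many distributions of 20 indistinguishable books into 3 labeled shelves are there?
C(20+3-1, 3-1) = C(22, 2) = 231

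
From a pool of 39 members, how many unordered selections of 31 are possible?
C(39,31) = 39!/(31!×8!) = 61523748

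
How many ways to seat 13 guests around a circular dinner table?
Circular: fix one position, arrange the rest. (13-1)! = 479001600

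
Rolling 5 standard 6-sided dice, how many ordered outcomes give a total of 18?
Coefficient of x^18 in (x + x² + ... + x^6)^5. By inclusion-exclusion on dice exceeding 6: Σ_j (-1)^j C(5,j)·C(18-1-6j, 4) = C(5,0)·C(17,4) - C(5,1)·C(11,4) + C(5,2)·C(5,4) = 1·2380 - 5·330 + 10·5 = 780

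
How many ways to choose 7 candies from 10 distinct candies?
C(10,7) = 10!/(7!×3!) = 120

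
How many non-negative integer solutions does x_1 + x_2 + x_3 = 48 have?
C(48+3-1, 3-1) = C(50, 2) = 1225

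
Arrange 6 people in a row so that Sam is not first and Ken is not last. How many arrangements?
By inclusion-exclusion: 6! - 2×(6-1)! + (6-2)! = 720 - 240 + 24 = 504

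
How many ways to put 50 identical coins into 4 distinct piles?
C(50+4-1, 4-1) = C(53, 3) = 23426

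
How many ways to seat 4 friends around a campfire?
Circular: fix one position, arrange the rest. (4-1)! = 6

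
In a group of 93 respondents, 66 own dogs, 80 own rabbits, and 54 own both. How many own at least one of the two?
|A∪B| = |A| + |B| - |A∩B| = 66 + 80 - 54 = 92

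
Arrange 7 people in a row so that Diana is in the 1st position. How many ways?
Fix one position: (7-1)! = 720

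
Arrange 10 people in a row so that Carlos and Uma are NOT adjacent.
Total - adjacent = 10! - (10-1)!×2 = 3628800 - 725760 = 2903040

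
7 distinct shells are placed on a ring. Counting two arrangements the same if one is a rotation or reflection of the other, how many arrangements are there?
(7-1)!/2 = 720/2 = 360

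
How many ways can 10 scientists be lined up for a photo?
10! = 3628800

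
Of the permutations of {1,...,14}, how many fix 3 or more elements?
Exactly j fixed points: C(14,j)·!(14-j); sum over j ≥ 3 (derangement numbers via !m = (m-1)·(!(m-1) + !(m-2)): !0..!11 = 1, 0, 1, 2, 9, 44, 265, 1854, 14833, 133496, 1334961, 14684570). Σ_{j=3}^{14} C(14,j)·!(14-j) = C(14,3)·!11 + C(14,4)·!10 + C(14,5)·!9 + C(14,6)·!8 + C(14,7)·!7 + C(14,8)·!6 + C(14,9)·!5 + C(14,10)·!4 + C(14,11)·!3 + C(14,12)·!2 + C(14,13)·!1 + C(14,14)·!0 = 364·14684570 + 1001·1334961 + 2002·133496 + 3003·14833 + 3432·1854 + 3003·265 + 2002·44 + 1001·9 + 364·2 + 91·1 + 14·0 + 1·1 = 7000538572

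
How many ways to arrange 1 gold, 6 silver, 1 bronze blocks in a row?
8! / (1! × 6! × 1!) = 56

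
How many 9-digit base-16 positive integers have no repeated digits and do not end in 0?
Last digit: 15 nonzero choices. First digit: 14 (nonzero, ≠last). Middle 7: P(14,7) = 17297280. Total = 3632428800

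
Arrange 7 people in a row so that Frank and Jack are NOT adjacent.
Total - adjacent = 7! - (7-1)!×2 = 5040 - 1440 = 3600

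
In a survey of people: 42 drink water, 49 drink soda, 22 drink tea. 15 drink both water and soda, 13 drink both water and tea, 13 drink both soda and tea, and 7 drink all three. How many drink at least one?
|A∪B∪C| = 42+49+22-15-13-13+7 = 79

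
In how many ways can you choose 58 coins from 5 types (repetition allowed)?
C(58+5-1, 5-1) = C(62, 4) = 557845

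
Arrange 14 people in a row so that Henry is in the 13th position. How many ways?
Fix one position: (14-1)! = 6227020800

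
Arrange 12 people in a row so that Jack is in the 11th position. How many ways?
Fix one position: (12-1)! = 39916800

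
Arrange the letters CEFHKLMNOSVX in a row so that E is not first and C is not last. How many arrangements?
By inclusion-exclusion: 12! - 2×(12-1)! + (12-2)! = 479001600 - 79833600 + 3628800 = 402796800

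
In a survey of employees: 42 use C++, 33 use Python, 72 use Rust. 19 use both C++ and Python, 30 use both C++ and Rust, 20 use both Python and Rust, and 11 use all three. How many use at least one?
|A∪B∪C| = 42+33+72-19-30-20+11 = 89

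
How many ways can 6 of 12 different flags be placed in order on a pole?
P(12,6) = 12!/(12-6)! = 665280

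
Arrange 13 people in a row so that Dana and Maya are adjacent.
Treat as block: (13-1)! × 2! = 479001600 × 2 = 958003200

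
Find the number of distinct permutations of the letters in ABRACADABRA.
11! / (5! × 2! × 2! × 1! × 1!) = 83160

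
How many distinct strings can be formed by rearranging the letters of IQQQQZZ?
7! / (2! × 1! × 4!) = 105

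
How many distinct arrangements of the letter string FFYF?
4! / (1! × 3!) = 4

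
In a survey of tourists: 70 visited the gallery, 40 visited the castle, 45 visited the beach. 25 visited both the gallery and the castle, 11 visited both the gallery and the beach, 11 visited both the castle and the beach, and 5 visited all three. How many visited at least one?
|A∪B∪C| = 70+40+45-25-11-11+5 = 113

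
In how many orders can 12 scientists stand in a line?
12! = 479001600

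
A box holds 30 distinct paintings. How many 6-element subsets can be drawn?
C(30,6) = 30!/(6!×24!) = 593775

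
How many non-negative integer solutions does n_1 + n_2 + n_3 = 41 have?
C(41+3-1, 3-1) = C(43, 2) = 903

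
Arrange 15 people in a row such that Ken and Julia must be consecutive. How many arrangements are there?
Treat the 2 as one block: (15-2+1)! × 2! = 87178291200 × 2 = 174356582400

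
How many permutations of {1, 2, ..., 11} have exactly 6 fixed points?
Choose the 6 fixed points C(11,6) = 462, derange the rest: !5 = Σ_{j=0}^{5} (-1)^j·5!/j! = 120 - 120 + 60 - 20 + 5 - 1 = 44. Product = 462 × 44 = 20328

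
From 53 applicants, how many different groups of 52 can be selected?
C(53,52) = 53!/(52!×1!) = 53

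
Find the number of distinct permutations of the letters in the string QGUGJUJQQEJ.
11! / (2! × 1! × 3! × 3! × 2!) = 277200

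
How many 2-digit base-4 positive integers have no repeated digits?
First digit: 3 choices (nonzero). Then descending: 3 × 3 = 9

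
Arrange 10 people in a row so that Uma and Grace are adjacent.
Treat as block: (10-1)! × 2! = 362880 × 2 = 725760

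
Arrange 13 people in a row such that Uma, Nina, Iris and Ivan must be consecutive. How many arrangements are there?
Treat the 4 as one block: (13-4+1)! × 4! = 3628800 × 24 = 87091200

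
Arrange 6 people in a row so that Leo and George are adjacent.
Treat as block: (6-1)! × 2! = 120 × 2 = 240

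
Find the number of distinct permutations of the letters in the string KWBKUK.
6! / (1! × 1! × 3! × 1!) = 120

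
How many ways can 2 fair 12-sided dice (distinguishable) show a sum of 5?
Coefficient of x^5 in (x + x² + ... + x^12)^2. By inclusion-exclusion on dice exceeding 12: Σ_j (-1)^j C(2,j)·C(5-1-12j, 1) = C(2,0)·C(4,1) = 1·4 = 4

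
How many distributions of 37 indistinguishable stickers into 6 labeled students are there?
C(37+6-1, 6-1) = C(42, 5) = 850668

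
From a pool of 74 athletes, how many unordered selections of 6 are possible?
C(74,6) = 74!/(6!×68!) = 185250786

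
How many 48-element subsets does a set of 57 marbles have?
C(57,48) = 57!/(48!×9!) = 8996462475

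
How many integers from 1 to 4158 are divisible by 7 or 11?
⌊4158/7⌋ + ⌊4158/11⌋ - ⌊4158/77⌋ = 594 + 378 - 54 = 918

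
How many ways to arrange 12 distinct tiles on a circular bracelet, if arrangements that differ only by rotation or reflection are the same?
(12-1)!/2 = 39916800/2 = 19958400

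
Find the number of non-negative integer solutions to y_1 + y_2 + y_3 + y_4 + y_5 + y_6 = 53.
C(53+6-1, 6-1) = C(58, 5) = 4582116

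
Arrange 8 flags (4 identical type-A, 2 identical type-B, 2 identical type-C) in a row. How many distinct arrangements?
8! / (4! × 2! × 2!) = 420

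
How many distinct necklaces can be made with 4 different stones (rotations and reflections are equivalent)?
(4-1)!/2 = 6/2 = 3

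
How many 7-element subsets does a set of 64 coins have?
C(64,7) = 64!/(7!×57!) = 621216192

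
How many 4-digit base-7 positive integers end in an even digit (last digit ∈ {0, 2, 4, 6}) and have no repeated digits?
Last∈{0,2,4,6}. Last=0: 120. Last nonzero: 3×5×P(5,2) = 300. Total = 420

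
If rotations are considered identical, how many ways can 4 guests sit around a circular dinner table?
Circular: fix one position, arrange the rest. (4-1)! = 6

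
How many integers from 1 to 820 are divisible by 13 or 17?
⌊820/13⌋ + ⌊820/17⌋ - ⌊820/221⌋ = 63 + 48 - 3 = 108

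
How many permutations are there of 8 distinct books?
8! = 40320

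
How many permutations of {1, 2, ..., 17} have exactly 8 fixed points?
Choose the 8 fixed points C(17,8) = 24310, derange the rest: !9 = Σ_{j=0}^{9} (-1)^j·9!/j! = 362880 - 362880 + 181440 - 60480 + 15120 - 3024 + 504 - 72 + 9 - 1 = 133496. Product = 24310 × 133496 = 3245287760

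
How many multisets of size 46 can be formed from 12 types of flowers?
C(46+12-1, 12-1) = C(57, 11) = 184509266760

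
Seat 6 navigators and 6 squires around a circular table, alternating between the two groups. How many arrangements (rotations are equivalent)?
Fix one of the navigators: (6-1)! ways for the remaining navigators, × 6! ways for the squires = 120 × 720 = 86400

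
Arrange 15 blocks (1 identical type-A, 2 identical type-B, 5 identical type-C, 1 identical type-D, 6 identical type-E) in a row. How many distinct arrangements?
15! / (1! × 2! × 5! × 1! × 6!) = 7567560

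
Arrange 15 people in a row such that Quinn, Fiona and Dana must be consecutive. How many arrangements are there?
Treat the 3 as one block: (15-3+1)! × 3! = 6227020800 × 6 = 37362124800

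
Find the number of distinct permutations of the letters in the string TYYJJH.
6! / (2! × 2! × 1! × 1!) = 180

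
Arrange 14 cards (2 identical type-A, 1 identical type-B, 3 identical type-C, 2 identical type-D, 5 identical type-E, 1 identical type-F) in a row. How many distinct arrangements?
14! / (2! × 1! × 3! × 2! × 5! × 1!) = 30270240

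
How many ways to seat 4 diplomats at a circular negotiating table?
Circular: fix one position, arrange the rest. (4-1)! = 6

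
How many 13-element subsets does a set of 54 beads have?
C(54,13) = 54!/(13!×41!) = 1108176102180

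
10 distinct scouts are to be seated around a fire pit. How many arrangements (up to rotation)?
Circular: fix one position, arrange the rest. (10-1)! = 362880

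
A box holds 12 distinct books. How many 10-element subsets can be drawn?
C(12,10) = 12!/(10!×2!) = 66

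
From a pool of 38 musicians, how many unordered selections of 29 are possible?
C(38,29) = 38!/(29!×9!) = 163011640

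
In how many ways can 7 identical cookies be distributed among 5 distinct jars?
C(7+5-1, 5-1) = C(11, 4) = 330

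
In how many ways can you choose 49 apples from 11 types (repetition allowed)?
C(49+11-1, 11-1) = C(59, 10) = 62828356305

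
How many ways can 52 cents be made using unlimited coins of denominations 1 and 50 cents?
Coefficient of x^52 in 1/(1-x^1) · 1/(1-x^50). Use j coins of 50 for j = 0..⌊52/50⌋ = 1, the rest in 1s: 1 + 1 = 2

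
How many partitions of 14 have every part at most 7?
Let r_j(i) = number of partitions of i into parts ≤ j, for i = 0..14. r_1(i) = 1 for all i; r_j(i) = r_{j-1}(i) + r_j(i-j). Rows j = 2..7: ≤2: 1 1 2 2 3 3 4 4 5 5 6 6 7 7 8; ≤3: 1 1 2 3 4 5 7 8 10 12 14 16 19 21 24; ≤4: 1 1 2 3 5 6 9 11 15 18 23 27 34 39 47; ≤5: 1 1 2 3 5 7 10 13 18 23 30 37 47 57 70; ≤6: 1 1 2 3 5 7 11 14 20 26 35 44 58 71 90; ≤7: 1 1 2 3 5 7 11 15 21 28 38 49 65 82 105. r_7(14) = 105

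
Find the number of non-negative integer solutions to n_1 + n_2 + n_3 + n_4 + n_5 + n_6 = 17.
C(17+6-1, 6-1) = C(22, 5) = 26334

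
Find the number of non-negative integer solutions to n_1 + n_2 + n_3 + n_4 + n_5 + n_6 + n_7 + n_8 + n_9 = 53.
C(53+9-1, 9-1) = C(61, 8) = 2944827765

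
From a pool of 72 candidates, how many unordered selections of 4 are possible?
C(72,4) = 72!/(4!×68!) = 1028790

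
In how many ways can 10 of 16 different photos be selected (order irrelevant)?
C(16,10) = 16!/(10!×6!) = 8008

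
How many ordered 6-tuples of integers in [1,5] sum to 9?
Coefficient of x^9 in (x + x² + ... + x^5)^6. By inclusion-exclusion on dice exceeding 5: Σ_j (-1)^j C(6,j)·C(9-1-5j, 5) = C(6,0)·C(8,5) = 1·56 = 56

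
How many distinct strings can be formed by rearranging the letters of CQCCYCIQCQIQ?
12! / (5! × 2! × 4! × 1!) = 83160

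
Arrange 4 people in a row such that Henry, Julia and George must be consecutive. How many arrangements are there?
Treat the 3 as one block: (4-3+1)! × 3! = 2 × 6 = 12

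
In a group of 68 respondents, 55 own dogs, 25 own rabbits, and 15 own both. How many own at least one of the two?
|A∪B| = |A| + |B| - |A∩B| = 55 + 25 - 15 = 65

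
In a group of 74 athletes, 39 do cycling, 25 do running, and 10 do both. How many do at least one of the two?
|A∪B| = |A| + |B| - |A∩B| = 39 + 25 - 10 = 54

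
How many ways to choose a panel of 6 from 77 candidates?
C(77,6) = 77!/(6!×71!) = 237093780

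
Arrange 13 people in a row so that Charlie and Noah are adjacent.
Treat as block: (13-1)! × 2! = 479001600 × 2 = 958003200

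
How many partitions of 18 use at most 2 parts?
By conjugation, equals partitions of 18 into parts ≤ 2. Let r_j(i) = number of partitions of i into parts ≤ j, for i = 0..18. r_1(i) = 1 for all i; r_j(i) = r_{j-1}(i) + r_j(i-j). Rows j = 2..2: ≤2: 1 1 2 2 3 3 4 4 5 5 6 6 7 7 8 8 9 9 10. r_2(18) = 10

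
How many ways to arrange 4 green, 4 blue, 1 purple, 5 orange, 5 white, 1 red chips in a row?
20! / (4! × 4! × 1! × 5! × 5! × 1!) = 293318625600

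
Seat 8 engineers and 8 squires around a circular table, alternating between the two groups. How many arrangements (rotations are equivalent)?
Fix one of the engineers: (8-1)! ways for the remaining engineers, × 8! ways for the squires = 5040 × 40320 = 203212800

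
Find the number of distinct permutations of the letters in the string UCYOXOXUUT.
10! / (1! × 3! × 1! × 1! × 2! × 2!) = 151200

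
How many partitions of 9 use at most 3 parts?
By conjugation, equals partitions of 9 into parts ≤ 3. Let r_j(i) = number of partitions of i into parts ≤ j, for i = 0..9. r_1(i) = 1 for all i; r_j(i) = r_{j-1}(i) + r_j(i-j). Rows j = 2..3: ≤2: 1 1 2 2 3 3 4 4 5 5; ≤3: 1 1 2 3 4 5 7 8 10 12. r_3(9) = 12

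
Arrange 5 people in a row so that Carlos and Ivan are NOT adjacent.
Total - adjacent = 5! - (5-1)!×2 = 120 - 48 = 72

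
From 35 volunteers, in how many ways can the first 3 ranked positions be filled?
P(35,3) = 35!/(35-3)! = 39270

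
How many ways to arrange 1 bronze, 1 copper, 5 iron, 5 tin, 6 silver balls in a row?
18! / (1! × 1! × 5! × 5! × 6!) = 617512896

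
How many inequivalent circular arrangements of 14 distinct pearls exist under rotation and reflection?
(14-1)!/2 = 6227020800/2 = 3113510400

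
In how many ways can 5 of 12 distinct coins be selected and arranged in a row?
P(12,5) = 12!/(12-5)! = 95040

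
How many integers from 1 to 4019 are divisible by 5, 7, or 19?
⌊4019/5⌋+⌊4019/7⌋+⌊4019/19⌋ - ⌊4019/35⌋-⌊4019/95⌋-⌊4019/133⌋ + ⌊4019/665⌋ = 803+574+211 - 114-42-30 + 6 = 1408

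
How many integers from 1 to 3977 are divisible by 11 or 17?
⌊3977/11⌋ + ⌊3977/17⌋ - ⌊3977/187⌋ = 361 + 233 - 21 = 573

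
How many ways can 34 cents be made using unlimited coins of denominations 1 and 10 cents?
Coefficient of x^34 in 1/(1-x^1) · 1/(1-x^10). Use j coins of 10 for j = 0..⌊34/10⌋ = 3, the rest in 1s: 3 + 1 = 4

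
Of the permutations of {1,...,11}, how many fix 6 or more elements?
Exactly j fixed points: C(11,j)·!(11-j); sum over j ≥ 6 (derangement numbers via !m = (m-1)·(!(m-1) + !(m-2)): !0..!5 = 1, 0, 1, 2, 9, 44). Σ_{j=6}^{11} C(11,j)·!(11-j) = C(11,6)·!5 + C(11,7)·!4 + C(11,8)·!3 + C(11,9)·!2 + C(11,10)·!1 + C(11,11)·!0 = 462·44 + 330·9 + 165·2 + 55·1 + 11·0 + 1·1 = 23684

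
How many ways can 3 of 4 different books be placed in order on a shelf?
P(4,3) = 4!/(4-3)! = 24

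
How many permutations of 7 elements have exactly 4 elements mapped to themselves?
Choose the 4 fixed points C(7,4) = 35, derange the rest: !3 = Σ_{j=0}^{3} (-1)^j·3!/j! = 6 - 6 + 3 - 1 = 2. Product = 35 × 2 = 70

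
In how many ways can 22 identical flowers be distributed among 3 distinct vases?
C(22+3-1, 3-1) = C(24, 2) = 276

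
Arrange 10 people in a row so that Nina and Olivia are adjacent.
Treat as block: (10-1)! × 2! = 362880 × 2 = 725760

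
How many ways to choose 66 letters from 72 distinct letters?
C(72,66) = 72!/(66!×6!) = 156238908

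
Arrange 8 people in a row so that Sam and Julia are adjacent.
Treat as block: (8-1)! × 2! = 5040 × 2 = 10080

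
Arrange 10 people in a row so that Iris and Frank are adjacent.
Treat as block: (10-1)! × 2! = 362880 × 2 = 725760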